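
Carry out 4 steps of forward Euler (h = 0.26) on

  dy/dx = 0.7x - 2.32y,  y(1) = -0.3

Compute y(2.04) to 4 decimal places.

Euler: y_{n+1} = y_n + h·f(x_n, y_n).
x=1.000000, y=-0.300000: f=1.396000 → y ← -0.300000 + 0.26·1.396000 = 0.062960
x=1.260000, y=0.062960: f=0.735933 → y ← 0.062960 + 0.26·0.735933 = 0.254303
x=1.520000, y=0.254303: f=0.474018 → y ← 0.254303 + 0.26·0.474018 = 0.377547
x=1.780000, y=0.377547: f=0.370090 → y ← 0.377547 + 0.26·0.370090 = 0.473771
y(2.04) ≈ 0.4738

0.4738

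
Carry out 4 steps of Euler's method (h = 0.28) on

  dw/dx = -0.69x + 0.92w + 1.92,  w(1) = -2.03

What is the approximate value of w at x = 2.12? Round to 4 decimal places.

-3.4544

Euler: w_{n+1} = w_n + h·f(x_n, w_n).
x=1.000000, w=-2.030000: f=-0.637600 → w ← -2.030000 + 0.28·(-0.637600) = -2.208528
x=1.280000, w=-2.208528: f=-0.995046 → w ← -2.208528 + 0.28·(-0.995046) = -2.487141
x=1.560000, w=-2.487141: f=-1.444570 → w ← -2.487141 + 0.28·(-1.444570) = -2.891620
x=1.840000, w=-2.891620: f=-2.009891 → w ← -2.891620 + 0.28·(-2.009891) = -3.454390
w(2.12) ≈ -3.4544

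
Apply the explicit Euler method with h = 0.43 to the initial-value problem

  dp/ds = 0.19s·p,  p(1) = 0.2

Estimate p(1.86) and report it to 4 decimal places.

Euler: p_{n+1} = p_n + h·f(s_n, p_n).
s=1.000000, p=0.200000: f=0.038000 → p ← 0.200000 + 0.43·0.038000 = 0.216340
s=1.430000, p=0.216340: f=0.058780 → p ← 0.216340 + 0.43·0.058780 = 0.241615
p(1.86) ≈ 0.2416

0.2416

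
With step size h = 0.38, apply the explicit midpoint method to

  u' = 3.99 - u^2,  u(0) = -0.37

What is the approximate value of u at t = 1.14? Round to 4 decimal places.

Midpoint: k1 = f(t_n, u_n); k2 = f(t_n + h/2, u_n + (h/2)·k1); u_{n+1} = u_n + h·k2.
t=0.000000, u=-0.370000:
  k1 = f(0.000000, -0.370000) = 3.853100
  k2 = f(0.190000, 0.362089) = 3.858892
  u ← -0.370000 + 0.38·3.858892 = 1.096379
t=0.380000, u=1.096379:
  k1 = f(0.380000, 1.096379) = 2.787954
  k2 = f(0.570000, 1.626090) = 1.345831
  u ← 1.096379 + 0.38·1.345831 = 1.607795
t=0.760000, u=1.607795:
  k1 = f(0.760000, 1.607795) = 1.404996
  k2 = f(0.950000, 1.874744) = 0.475335
  u ← 1.607795 + 0.38·0.475335 = 1.788422
u(1.14) ≈ 1.7884

1.7884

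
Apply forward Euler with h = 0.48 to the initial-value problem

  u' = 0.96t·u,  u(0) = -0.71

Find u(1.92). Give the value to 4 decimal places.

-2.0804

Euler: u_{n+1} = u_n + h·f(t_n, u_n).
t=0.000000, u=-0.710000: f=0.000000 → u ← -0.710000 + 0.48·0.000000 = -0.710000
t=0.480000, u=-0.710000: f=-0.327168 → u ← -0.710000 + 0.48·(-0.327168) = -0.867041
t=0.960000, u=-0.867041: f=-0.799065 → u ← -0.867041 + 0.48·(-0.799065) = -1.250592
t=1.440000, u=-1.250592: f=-1.728818 → u ← -1.250592 + 0.48·(-1.728818) = -2.080424
u(1.92) ≈ -2.0804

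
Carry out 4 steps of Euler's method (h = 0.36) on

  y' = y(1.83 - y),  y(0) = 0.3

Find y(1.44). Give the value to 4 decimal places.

1.2776

Euler: y_{n+1} = y_n + h·f(t_n, y_n).
t=0.000000, y=0.300000: f=0.459000 → y ← 0.300000 + 0.36·0.459000 = 0.465240
t=0.360000, y=0.465240: f=0.634941 → y ← 0.465240 + 0.36·0.634941 = 0.693819
t=0.720000, y=0.693819: f=0.788304 → y ← 0.693819 + 0.36·0.788304 = 0.977608
t=1.080000, y=0.977608: f=0.833305 → y ← 0.977608 + 0.36·0.833305 = 1.277598
y(1.44) ≈ 1.2776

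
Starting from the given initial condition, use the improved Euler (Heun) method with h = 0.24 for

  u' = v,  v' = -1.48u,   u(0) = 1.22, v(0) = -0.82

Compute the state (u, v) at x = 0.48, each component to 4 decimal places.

0.6374, -1.5114

Heun on (u,v): k1 = f(x_n, state_n); k2 = f(x_n + h, state_n + h·k1); state_{n+1} = state_n + (h/2)·(k1 + k2).
0.000000: (1.220000, -0.820000)
  k1 = (-0.820000, -1.805600)
  predictor → (1.023200, -1.253344)
  k2 = (-1.253344, -1.514336)
  → (0.971199, -1.218392)
0.240000: (0.971199, -1.218392)
  k1 = (-1.218392, -1.437374)
  predictor → (0.678785, -1.563362)
  k2 = (-1.563362, -1.004601)
  → (0.637388, -1.511429)
(u(0.48), v(0.48)) ≈ (0.6374, -1.5114)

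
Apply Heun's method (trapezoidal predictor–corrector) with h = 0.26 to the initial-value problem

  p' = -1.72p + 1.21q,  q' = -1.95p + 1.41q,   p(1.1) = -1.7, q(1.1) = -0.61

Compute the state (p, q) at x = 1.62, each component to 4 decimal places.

Heun on (p,q): k1 = f(x_n, state_n); k2 = f(x_n + h, state_n + h·k1); state_{n+1} = state_n + (h/2)·(k1 + k2).
1.100000: (-1.700000, -0.610000)
  k1 = (2.185900, 2.454900)
  predictor → (-1.131666, 0.028274)
  k2 = (1.980677, 2.246615)
  → (-1.158345, 0.001197)
1.360000: (-1.158345, 0.001197)
  k1 = (1.993802, 2.260460)
  predictor → (-0.639957, 0.588917)
  k2 = (1.813314, 2.078288)
  → (-0.663420, 0.565234)
(p(1.62), q(1.62)) ≈ (-0.6634, 0.5652)

-0.6634, 0.5652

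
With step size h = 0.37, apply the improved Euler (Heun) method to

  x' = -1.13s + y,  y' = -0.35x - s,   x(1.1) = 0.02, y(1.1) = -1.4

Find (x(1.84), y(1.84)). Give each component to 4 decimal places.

Heun on (x,y): k1 = f(s_n, state_n); k2 = f(s_n + h, state_n + h·k1); state_{n+1} = state_n + (h/2)·(k1 + k2).
1.100000: (0.020000, -1.400000)
  k1 = (-2.643000, -1.107000)
  predictor → (-0.957910, -1.809590)
  k2 = (-3.470690, -1.134732)
  → (-1.111033, -1.814720)
1.470000: (-1.111033, -1.814720)
  k1 = (-3.475820, -1.081139)
  predictor → (-2.397086, -2.214742)
  k2 = (-4.293942, -1.001020)
  → (-2.548439, -2.199920)
(x(1.84), y(1.84)) ≈ (-2.5484, -2.1999)

-2.5484, -2.1999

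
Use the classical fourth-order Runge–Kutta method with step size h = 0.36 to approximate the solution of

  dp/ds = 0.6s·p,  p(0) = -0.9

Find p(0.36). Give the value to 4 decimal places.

-0.9357

RK4: k1 = f(s_n, p_n); k2 = f(s_n + h/2, p_n + (h/2)·k1); k3 = f(s_n + h/2, p_n + (h/2)·k2); k4 = f(s_n + h, p_n + h·k3); p_{n+1} = p_n + (h/6)·(k1 + 2k2 + 2k3 + k4).
s=0.000000, p=-0.900000:
  k1 = f(0.000000, -0.900000) = 0.000000
  k2 = f(0.180000, -0.900000) = -0.097200
  k3 = f(0.180000, -0.917496) = -0.099090
  k4 = f(0.360000, -0.935672) = -0.202105
  p ← -0.900000 + (0.36/6)·(k1 + 2k2 + 2k3 + k4) = -0.935681
p(0.36) ≈ -0.9357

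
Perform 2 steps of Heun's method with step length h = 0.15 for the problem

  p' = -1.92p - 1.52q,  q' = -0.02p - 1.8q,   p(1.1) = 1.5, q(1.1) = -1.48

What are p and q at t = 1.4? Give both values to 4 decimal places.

1.2228, -0.8757

Heun on (p,q): k1 = f(t_n, state_n); k2 = f(t_n + h, state_n + h·k1); state_{n+1} = state_n + (h/2)·(k1 + k2).
1.100000: (1.500000, -1.480000)
  k1 = (-0.630400, 2.634000)
  predictor → (1.405440, -1.084900)
  k2 = (-1.049397, 1.924711)
  → (1.374015, -1.138097)
1.250000: (1.374015, -1.138097)
  k1 = (-0.908202, 2.021094)
  predictor → (1.237785, -0.834933)
  k2 = (-1.107449, 1.478123)
  → (1.222841, -0.875655)
(p(1.4), q(1.4)) ≈ (1.2228, -0.8757)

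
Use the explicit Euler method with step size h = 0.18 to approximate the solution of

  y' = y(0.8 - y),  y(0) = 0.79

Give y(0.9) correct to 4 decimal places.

0.7954

Euler: y_{n+1} = y_n + h·f(t_n, y_n).
t=0.000000, y=0.790000: f=0.007900 → y ← 0.790000 + 0.18·0.007900 = 0.791422
t=0.180000, y=0.791422: f=0.006789 → y ← 0.791422 + 0.18·0.006789 = 0.792644
t=0.360000, y=0.792644: f=0.005831 → y ← 0.792644 + 0.18·0.005831 = 0.793694
t=0.540000, y=0.793694: f=0.005005 → y ← 0.793694 + 0.18·0.005005 = 0.794594
t=0.720000, y=0.794594: f=0.004295 → y ← 0.794594 + 0.18·0.004295 = 0.795368
y(0.9) ≈ 0.7954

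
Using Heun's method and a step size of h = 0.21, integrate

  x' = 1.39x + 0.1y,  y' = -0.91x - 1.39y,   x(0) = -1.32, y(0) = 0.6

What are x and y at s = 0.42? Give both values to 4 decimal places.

Heun on (x,y): k1 = f(s_n, state_n); k2 = f(s_n + h, state_n + h·k1); state_{n+1} = state_n + (h/2)·(k1 + k2).
0.000000: (-1.320000, 0.600000)
  k1 = (-1.774800, 0.367200)
  predictor → (-1.692708, 0.677112)
  k2 = (-2.285153, 0.599179)
  → (-1.746295, 0.701470)
0.210000: (-1.746295, 0.701470)
  k1 = (-2.357203, 0.614086)
  predictor → (-2.241308, 0.830428)
  k2 = (-3.032375, 0.885295)
  → (-2.312201, 0.858905)
(x(0.42), y(0.42)) ≈ (-2.3122, 0.8589)

-2.3122, 0.8589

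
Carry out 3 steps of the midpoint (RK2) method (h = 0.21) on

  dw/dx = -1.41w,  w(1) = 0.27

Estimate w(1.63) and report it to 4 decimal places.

0.1129

Midpoint: k1 = f(x_n, w_n); k2 = f(x_n + h/2, w_n + (h/2)·k1); w_{n+1} = w_n + h·k2.
x=1.000000, w=0.270000:
  k1 = f(1.000000, 0.270000) = -0.380700
  k2 = f(1.105000, 0.230027) = -0.324337
  w ← 0.270000 + 0.21·(-0.324337) = 0.201889
x=1.210000, w=0.201889:
  k1 = f(1.210000, 0.201889) = -0.284664
  k2 = f(1.315000, 0.171999) = -0.242519
  w ← 0.201889 + 0.21·(-0.242519) = 0.150960
x=1.420000, w=0.150960:
  k1 = f(1.420000, 0.150960) = -0.212854
  k2 = f(1.525000, 0.128610) = -0.181341
  w ← 0.150960 + 0.21·(-0.181341) = 0.112879
w(1.63) ≈ 0.1129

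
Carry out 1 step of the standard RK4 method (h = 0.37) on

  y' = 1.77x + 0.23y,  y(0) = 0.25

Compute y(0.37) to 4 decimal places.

RK4: k1 = f(x_n, y_n); k2 = f(x_n + h/2, y_n + (h/2)·k1); k3 = f(x_n + h/2, y_n + (h/2)·k2); k4 = f(x_n + h, y_n + h·k3); y_{n+1} = y_n + (h/6)·(k1 + 2k2 + 2k3 + k4).
x=0.000000, y=0.250000:
  k1 = f(0.000000, 0.250000) = 0.057500
  k2 = f(0.185000, 0.260638) = 0.387397
  k3 = f(0.185000, 0.321668) = 0.401434
  k4 = f(0.370000, 0.398530) = 0.746562
  y ← 0.250000 + (0.37/6)·(k1 + 2k2 + 2k3 + k4) = 0.396873
y(0.37) ≈ 0.3969

0.3969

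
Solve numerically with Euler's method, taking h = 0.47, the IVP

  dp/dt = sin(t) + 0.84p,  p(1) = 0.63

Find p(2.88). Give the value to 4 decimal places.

Euler: p_{n+1} = p_n + h·f(t_n, p_n).
t=1.000000, p=0.630000: f=1.370671 → p ← 0.630000 + 0.47·1.370671 = 1.274215
t=1.470000, p=1.274215: f=2.065265 → p ← 1.274215 + 0.47·2.065265 = 2.244890
t=1.940000, p=2.244890: f=2.818323 → p ← 2.244890 + 0.47·2.818323 = 3.569502
t=2.410000, p=3.569502: f=3.666437 → p ← 3.569502 + 0.47·3.666437 = 5.292727
p(2.88) ≈ 5.2927

5.2927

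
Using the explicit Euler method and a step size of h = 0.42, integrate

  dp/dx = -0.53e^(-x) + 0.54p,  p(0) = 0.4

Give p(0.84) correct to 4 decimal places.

0.1827

Euler: p_{n+1} = p_n + h·f(x_n, p_n).
x=0.000000, p=0.400000: f=-0.314000 → p ← 0.400000 + 0.42·(-0.314000) = 0.268120
x=0.420000, p=0.268120: f=-0.203450 → p ← 0.268120 + 0.42·(-0.203450) = 0.182671
p(0.84) ≈ 0.1827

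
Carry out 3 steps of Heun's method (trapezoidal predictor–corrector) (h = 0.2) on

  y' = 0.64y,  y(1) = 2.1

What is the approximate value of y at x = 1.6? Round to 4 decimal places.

Heun: k1 = f(x_n, y_n); k2 = f(x_n + h, y_n + h·k1); y_{n+1} = y_n + (h/2)·(k1 + k2).
x=1.000000, y=2.100000:
  k1 = f(1.000000, 2.100000) = 1.344000
  k2 = f(1.200000, 2.368800) = 1.516032
  y ← 2.100000 + (0.2/2)·(1.344000 + 1.516032) = 2.386003
x=1.200000, y=2.386003:
  k1 = f(1.200000, 2.386003) = 1.527042
  k2 = f(1.400000, 2.691412) = 1.722503
  y ← 2.386003 + (0.2/2)·(1.527042 + 1.722503) = 2.710958
x=1.400000, y=2.710958:
  k1 = f(1.400000, 2.710958) = 1.735013
  k2 = f(1.600000, 3.057960) = 1.957095
  y ← 2.710958 + (0.2/2)·(1.735013 + 1.957095) = 3.080169
y(1.6) ≈ 3.0802

3.0802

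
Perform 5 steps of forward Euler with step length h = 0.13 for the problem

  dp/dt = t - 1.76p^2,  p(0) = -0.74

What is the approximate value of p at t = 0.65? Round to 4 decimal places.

Euler: p_{n+1} = p_n + h·f(t_n, p_n).
t=0.000000, p=-0.740000: f=-0.963776 → p ← -0.740000 + 0.13·(-0.963776) = -0.865291
t=0.130000, p=-0.865291: f=-1.187762 → p ← -0.865291 + 0.13·(-1.187762) = -1.019700
t=0.260000, p=-1.019700: f=-1.570027 → p ← -1.019700 + 0.13·(-1.570027) = -1.223803
t=0.390000, p=-1.223803: f=-2.245943 → p ← -1.223803 + 0.13·(-2.245943) = -1.515776
t=0.520000, p=-1.515776: f=-3.523735 → p ← -1.515776 + 0.13·(-3.523735) = -1.973862
p(0.65) ≈ -1.9739

-1.9739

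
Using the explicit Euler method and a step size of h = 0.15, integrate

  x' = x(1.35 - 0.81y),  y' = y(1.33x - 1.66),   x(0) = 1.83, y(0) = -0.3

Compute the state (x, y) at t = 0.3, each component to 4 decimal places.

Euler on (x,y): x_{n+1} = x_n + h·x', y_{n+1} = y_n + h·y'.
0.000000: (1.830000, -0.300000); f=(2.915190, -0.232170) → (2.267279, -0.334825)
0.150000: (2.267279, -0.334825); f=(3.675732, -0.453849) → (2.818638, -0.402903)
(x(0.3), y(0.3)) ≈ (2.8186, -0.4029)

2.8186, -0.4029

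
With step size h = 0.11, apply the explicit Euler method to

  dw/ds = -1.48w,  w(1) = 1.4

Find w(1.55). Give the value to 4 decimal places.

0.5758

Euler: w_{n+1} = w_n + h·f(s_n, w_n).
s=1.000000, w=1.400000: f=-2.072000 → w ← 1.400000 + 0.11·(-2.072000) = 1.172080
s=1.110000, w=1.172080: f=-1.734678 → w ← 1.172080 + 0.11·(-1.734678) = 0.981265
s=1.220000, w=0.981265: f=-1.452273 → w ← 0.981265 + 0.11·(-1.452273) = 0.821515
s=1.330000, w=0.821515: f=-1.215843 → w ← 0.821515 + 0.11·(-1.215843) = 0.687773
s=1.440000, w=0.687773: f=-1.017904 → w ← 0.687773 + 0.11·(-1.017904) = 0.575803
w(1.55) ≈ 0.5758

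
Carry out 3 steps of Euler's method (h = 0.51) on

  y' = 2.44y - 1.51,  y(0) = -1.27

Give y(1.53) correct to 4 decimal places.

-20.7361

Euler: y_{n+1} = y_n + h·f(t_n, y_n).
t=0.000000, y=-1.270000: f=-4.608800 → y ← -1.270000 + 0.51·(-4.608800) = -3.620488
t=0.510000, y=-3.620488: f=-10.343991 → y ← -3.620488 + 0.51·(-10.343991) = -8.895923
t=1.020000, y=-8.895923: f=-23.216053 → y ← -8.895923 + 0.51·(-23.216053) = -20.736110
y(1.53) ≈ -20.7361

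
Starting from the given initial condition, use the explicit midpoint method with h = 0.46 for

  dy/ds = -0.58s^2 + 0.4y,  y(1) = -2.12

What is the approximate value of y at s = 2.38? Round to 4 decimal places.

-6.5911

Midpoint: k1 = f(s_n, y_n); k2 = f(s_n + h/2, y_n + (h/2)·k1); y_{n+1} = y_n + h·k2.
s=1.000000, y=-2.120000:
  k1 = f(1.000000, -2.120000) = -1.428000
  k2 = f(1.230000, -2.448440) = -1.856858
  y ← -2.120000 + 0.46·(-1.856858) = -2.974155
s=1.460000, y=-2.974155:
  k1 = f(1.460000, -2.974155) = -2.425990
  k2 = f(1.690000, -3.532132) = -3.069391
  y ← -2.974155 + 0.46·(-3.069391) = -4.386075
s=1.920000, y=-4.386075:
  k1 = f(1.920000, -4.386075) = -3.892542
  k2 = f(2.150000, -5.281359) = -4.793594
  y ← -4.386075 + 0.46·(-4.793594) = -6.591128
y(2.38) ≈ -6.5911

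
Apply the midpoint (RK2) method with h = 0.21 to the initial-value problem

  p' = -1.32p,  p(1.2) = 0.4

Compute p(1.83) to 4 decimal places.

Midpoint: k1 = f(x_n, p_n); k2 = f(x_n + h/2, p_n + (h/2)·k1); p_{n+1} = p_n + h·k2.
x=1.200000, p=0.400000:
  k1 = f(1.200000, 0.400000) = -0.528000
  k2 = f(1.305000, 0.344560) = -0.454819
  p ← 0.400000 + 0.21·(-0.454819) = 0.304488
x=1.410000, p=0.304488:
  k1 = f(1.410000, 0.304488) = -0.401924
  k2 = f(1.515000, 0.262286) = -0.346217
  p ← 0.304488 + 0.21·(-0.346217) = 0.231782
x=1.620000, p=0.231782:
  k1 = f(1.620000, 0.231782) = -0.305953
  k2 = f(1.725000, 0.199657) = -0.263548
  p ← 0.231782 + 0.21·(-0.263548) = 0.176437
p(1.83) ≈ 0.1764

0.1764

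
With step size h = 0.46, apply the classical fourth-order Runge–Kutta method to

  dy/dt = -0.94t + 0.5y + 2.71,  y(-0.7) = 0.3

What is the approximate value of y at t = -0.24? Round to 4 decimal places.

2.0120

RK4: k1 = f(t_n, y_n); k2 = f(t_n + h/2, y_n + (h/2)·k1); k3 = f(t_n + h/2, y_n + (h/2)·k2); k4 = f(t_n + h, y_n + h·k3); y_{n+1} = y_n + (h/6)·(k1 + 2k2 + 2k3 + k4).
t=-0.700000, y=0.300000:
  k1 = f(-0.700000, 0.300000) = 3.518000
  k2 = f(-0.470000, 1.109140) = 3.706370
  k3 = f(-0.470000, 1.152465) = 3.728033
  k4 = f(-0.240000, 2.014895) = 3.943047
  y ← 0.300000 + (0.46/6)·(k1 + 2k2 + 2k3 + k4) = 2.011955
y(-0.24) ≈ 2.0120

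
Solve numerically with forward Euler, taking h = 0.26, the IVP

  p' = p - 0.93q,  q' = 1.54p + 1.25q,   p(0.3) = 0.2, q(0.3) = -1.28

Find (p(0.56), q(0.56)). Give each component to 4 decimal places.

Euler on (p,q): p_{n+1} = p_n + h·p', q_{n+1} = q_n + h·q'.
0.300000: (0.200000, -1.280000); f=(1.390400, -1.292000) → (0.561504, -1.615920)
(p(0.56), q(0.56)) ≈ (0.5615, -1.6159)

0.5615, -1.6159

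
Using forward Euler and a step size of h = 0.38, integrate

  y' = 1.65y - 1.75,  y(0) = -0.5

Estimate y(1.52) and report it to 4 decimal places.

Euler: y_{n+1} = y_n + h·f(t_n, y_n).
t=0.000000, y=-0.500000: f=-2.575000 → y ← -0.500000 + 0.38·(-2.575000) = -1.478500
t=0.380000, y=-1.478500: f=-4.189525 → y ← -1.478500 + 0.38·(-4.189525) = -3.070519
t=0.760000, y=-3.070519: f=-6.816357 → y ← -3.070519 + 0.38·(-6.816357) = -5.660735
t=1.140000, y=-5.660735: f=-11.090213 → y ← -5.660735 + 0.38·(-11.090213) = -9.875016
y(1.52) ≈ -9.8750

-9.8750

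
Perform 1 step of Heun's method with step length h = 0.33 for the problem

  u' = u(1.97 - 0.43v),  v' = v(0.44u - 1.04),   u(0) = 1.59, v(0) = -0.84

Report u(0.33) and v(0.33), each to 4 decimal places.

Heun on (u,v): k1 = f(x_n, state_n); k2 = f(x_n + h, state_n + h·k1); state_{n+1} = state_n + (h/2)·(k1 + k2).
0.000000: (1.590000, -0.840000)
  k1 = (3.706608, 0.285936)
  predictor → (2.813181, -0.745641)
  k2 = (6.443944, -0.147487)
  → (3.264841, -0.817156)
(u(0.33), v(0.33)) ≈ (3.2648, -0.8172)

3.2648, -0.8172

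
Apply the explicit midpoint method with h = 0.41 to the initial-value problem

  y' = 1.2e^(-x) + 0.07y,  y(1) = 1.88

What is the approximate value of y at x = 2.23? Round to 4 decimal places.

2.3765

Midpoint: k1 = f(x_n, y_n); k2 = f(x_n + h/2, y_n + (h/2)·k1); y_{n+1} = y_n + h·k2.
x=1.000000, y=1.880000:
  k1 = f(1.000000, 1.880000) = 0.573055
  k2 = f(1.205000, 1.997476) = 0.499454
  y ← 1.880000 + 0.41·0.499454 = 2.084776
x=1.410000, y=2.084776:
  k1 = f(1.410000, 2.084776) = 0.438906
  k2 = f(1.615000, 2.174752) = 0.390901
  y ← 2.084776 + 0.41·0.390901 = 2.245046
x=1.820000, y=2.245046:
  k1 = f(1.820000, 2.245046) = 0.351584
  k2 = f(2.025000, 2.317120) = 0.320591
  y ← 2.245046 + 0.41·0.320591 = 2.376488
y(2.23) ≈ 2.3765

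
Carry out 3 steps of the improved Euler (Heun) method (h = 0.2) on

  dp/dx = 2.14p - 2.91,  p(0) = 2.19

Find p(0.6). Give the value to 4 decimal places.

Heun: k1 = f(x_n, p_n); k2 = f(x_n + h, p_n + h·k1); p_{n+1} = p_n + (h/2)·(k1 + k2).
x=0.000000, p=2.190000:
  k1 = f(0.000000, 2.190000) = 1.776600
  k2 = f(0.200000, 2.545320) = 2.536985
  p ← 2.190000 + (0.2/2)·(1.776600 + 2.536985) = 2.621358
x=0.200000, p=2.621358:
  k1 = f(0.200000, 2.621358) = 2.699707
  k2 = f(0.400000, 3.161300) = 3.855182
  p ← 2.621358 + (0.2/2)·(2.699707 + 3.855182) = 3.276847
x=0.400000, p=3.276847:
  k1 = f(0.400000, 3.276847) = 4.102453
  k2 = f(0.600000, 4.097338) = 5.858303
  p ← 3.276847 + (0.2/2)·(4.102453 + 5.858303) = 4.272923
p(0.6) ≈ 4.2729

4.2729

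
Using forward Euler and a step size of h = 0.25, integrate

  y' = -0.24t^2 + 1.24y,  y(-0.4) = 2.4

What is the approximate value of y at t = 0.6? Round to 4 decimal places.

7.0360

Euler: y_{n+1} = y_n + h·f(t_n, y_n).
t=-0.400000, y=2.400000: f=2.937600 → y ← 2.400000 + 0.25·2.937600 = 3.134400
t=-0.150000, y=3.134400: f=3.881256 → y ← 3.134400 + 0.25·3.881256 = 4.104714
t=0.100000, y=4.104714: f=5.087445 → y ← 4.104714 + 0.25·5.087445 = 5.376575
t=0.350000, y=5.376575: f=6.637553 → y ← 5.376575 + 0.25·6.637553 = 7.035964
y(0.6) ≈ 7.0360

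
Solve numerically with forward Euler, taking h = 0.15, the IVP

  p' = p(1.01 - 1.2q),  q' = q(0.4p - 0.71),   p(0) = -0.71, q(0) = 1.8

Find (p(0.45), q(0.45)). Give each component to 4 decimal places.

Euler on (p,q): p_{n+1} = p_n + h·p', q_{n+1} = q_n + h·q'.
0.000000: (-0.710000, 1.800000); f=(0.816500, -1.789200) → (-0.587525, 1.531620)
0.150000: (-0.587525, 1.531620); f=(0.486438, -1.447396) → (-0.514559, 1.314511)
0.300000: (-0.514559, 1.314511); f=(0.291967, -1.203860) → (-0.470764, 1.133932)
(p(0.45), q(0.45)) ≈ (-0.4708, 1.1339)

-0.4708, 1.1339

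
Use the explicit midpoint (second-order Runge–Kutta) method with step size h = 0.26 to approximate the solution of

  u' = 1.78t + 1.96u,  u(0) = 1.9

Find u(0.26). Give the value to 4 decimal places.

Midpoint: k1 = f(t_n, u_n); k2 = f(t_n + h/2, u_n + (h/2)·k1); u_{n+1} = u_n + h·k2.
t=0.000000, u=1.900000:
  k1 = f(0.000000, 1.900000) = 3.724000
  k2 = f(0.130000, 2.384120) = 4.904275
  u ← 1.900000 + 0.26·4.904275 = 3.175112
u(0.26) ≈ 3.1751

3.1751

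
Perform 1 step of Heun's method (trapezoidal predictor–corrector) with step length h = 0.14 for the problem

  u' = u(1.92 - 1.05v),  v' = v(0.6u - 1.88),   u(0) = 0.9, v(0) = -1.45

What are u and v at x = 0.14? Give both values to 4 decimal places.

1.4116, -1.2250

Heun on (u,v): k1 = f(x_n, state_n); k2 = f(x_n + h, state_n + h·k1); state_{n+1} = state_n + (h/2)·(k1 + k2).
0.000000: (0.900000, -1.450000)
  k1 = (3.098250, 1.943000)
  predictor → (1.333755, -1.177980)
  k2 = (4.210503, 1.271920)
  → (1.411613, -1.224956)
(u(0.14), v(0.14)) ≈ (1.4116, -1.2250)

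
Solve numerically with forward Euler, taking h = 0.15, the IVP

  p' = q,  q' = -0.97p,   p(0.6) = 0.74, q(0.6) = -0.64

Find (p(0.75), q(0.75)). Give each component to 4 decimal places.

0.6440, -0.7477

Euler on (p,q): p_{n+1} = p_n + h·p', q_{n+1} = q_n + h·q'.
0.600000: (0.740000, -0.640000); f=(-0.640000, -0.717800) → (0.644000, -0.747670)
(p(0.75), q(0.75)) ≈ (0.6440, -0.7477)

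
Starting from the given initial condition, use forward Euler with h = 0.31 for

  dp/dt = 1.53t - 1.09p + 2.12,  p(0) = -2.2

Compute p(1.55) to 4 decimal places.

2.4693

Euler: p_{n+1} = p_n + h·f(t_n, p_n).
t=0.000000, p=-2.200000: f=4.518000 → p ← -2.200000 + 0.31·4.518000 = -0.799420
t=0.310000, p=-0.799420: f=3.465668 → p ← -0.799420 + 0.31·3.465668 = 0.274937
t=0.620000, p=0.274937: f=2.768919 → p ← 0.274937 + 0.31·2.768919 = 1.133302
t=0.930000, p=1.133302: f=2.307601 → p ← 1.133302 + 0.31·2.307601 = 1.848658
t=1.240000, p=1.848658: f=2.002163 → p ← 1.848658 + 0.31·2.002163 = 2.469329
p(1.55) ≈ 2.4693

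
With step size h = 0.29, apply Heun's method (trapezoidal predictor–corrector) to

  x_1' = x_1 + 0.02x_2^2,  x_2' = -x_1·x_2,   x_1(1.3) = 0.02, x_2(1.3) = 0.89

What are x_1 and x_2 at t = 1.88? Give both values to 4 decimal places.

0.0476, 0.8736

Heun on (x_1,x_2): k1 = f(t_n, state_n); k2 = f(t_n + h, state_n + h·k1); state_{n+1} = state_n + (h/2)·(k1 + k2).
1.300000: (0.020000, 0.890000)
  k1 = (0.035842, -0.017800)
  predictor → (0.030394, 0.884838)
  k2 = (0.046053, -0.026894)
  → (0.031875, 0.883519)
1.590000: (0.031875, 0.883519)
  k1 = (0.047487, -0.028162)
  predictor → (0.045646, 0.875352)
  k2 = (0.060971, -0.039956)
  → (0.047601, 0.873642)
(x_1(1.88), x_2(1.88)) ≈ (0.0476, 0.8736)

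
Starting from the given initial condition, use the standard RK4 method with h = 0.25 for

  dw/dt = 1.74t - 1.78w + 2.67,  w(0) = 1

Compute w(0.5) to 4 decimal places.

1.4598

RK4: k1 = f(t_n, w_n); k2 = f(t_n + h/2, w_n + (h/2)·k1); k3 = f(t_n + h/2, w_n + (h/2)·k2); k4 = f(t_n + h, w_n + h·k3); w_{n+1} = w_n + (h/6)·(k1 + 2k2 + 2k3 + k4).
t=0.000000, w=1.000000:
  k1 = f(0.000000, 1.000000) = 0.890000
  k2 = f(0.125000, 1.111250) = 0.909475
  k3 = f(0.125000, 1.113684) = 0.905142
  k4 = f(0.250000, 1.226285) = 0.922212
  w ← 1.000000 + (0.25/6)·(k1 + 2k2 + 2k3 + k4) = 1.226727
t=0.250000, w=1.226727:
  k1 = f(0.250000, 1.226727) = 0.921426
  k2 = f(0.375000, 1.341905) = 0.933909
  k3 = f(0.375000, 1.343465) = 0.931131
  k4 = f(0.500000, 1.459510) = 0.942073
  w ← 1.226727 + (0.25/6)·(k1 + 2k2 + 2k3 + k4) = 1.459793
w(0.5) ≈ 1.4598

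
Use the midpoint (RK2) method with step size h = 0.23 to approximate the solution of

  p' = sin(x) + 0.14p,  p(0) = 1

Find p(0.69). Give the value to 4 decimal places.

Midpoint: k1 = f(x_n, p_n); k2 = f(x_n + h/2, p_n + (h/2)·k1); p_{n+1} = p_n + h·k2.
x=0.000000, p=1.000000:
  k1 = f(0.000000, 1.000000) = 0.140000
  k2 = f(0.115000, 1.016100) = 0.257001
  p ← 1.000000 + 0.23·0.257001 = 1.059110
x=0.230000, p=1.059110:
  k1 = f(0.230000, 1.059110) = 0.376253
  k2 = f(0.345000, 1.102379) = 0.492530
  p ← 1.059110 + 0.23·0.492530 = 1.172392
x=0.460000, p=1.172392:
  k1 = f(0.460000, 1.172392) = 0.608083
  k2 = f(0.575000, 1.242322) = 0.717760
  p ← 1.172392 + 0.23·0.717760 = 1.337477
p(0.69) ≈ 1.3375

1.3375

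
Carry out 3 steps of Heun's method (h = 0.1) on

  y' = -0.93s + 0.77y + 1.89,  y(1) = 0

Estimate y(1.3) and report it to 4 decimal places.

Heun: k1 = f(s_n, y_n); k2 = f(s_n + h, y_n + h·k1); y_{n+1} = y_n + (h/2)·(k1 + k2).
s=1.000000, y=0.000000:
  k1 = f(1.000000, 0.000000) = 0.960000
  k2 = f(1.100000, 0.096000) = 0.940920
  y ← 0.000000 + (0.1/2)·(0.960000 + 0.940920) = 0.095046
s=1.100000, y=0.095046:
  k1 = f(1.100000, 0.095046) = 0.940185
  k2 = f(1.200000, 0.189065) = 0.919580
  y ← 0.095046 + (0.1/2)·(0.940185 + 0.919580) = 0.188034
s=1.200000, y=0.188034:
  k1 = f(1.200000, 0.188034) = 0.918786
  k2 = f(1.300000, 0.279913) = 0.896533
  y ← 0.188034 + (0.1/2)·(0.918786 + 0.896533) = 0.278800
y(1.3) ≈ 0.2788

0.2788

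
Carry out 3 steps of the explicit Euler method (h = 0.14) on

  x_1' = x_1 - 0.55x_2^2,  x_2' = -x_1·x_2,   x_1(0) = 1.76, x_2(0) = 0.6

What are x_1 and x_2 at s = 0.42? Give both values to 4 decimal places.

2.5453, 0.2244

Euler on (x_1,x_2): x_1_{n+1} = x_1_n + h·x_1', x_2_{n+1} = x_2_n + h·x_2'.
0.000000: (1.760000, 0.600000); f=(1.562000, -1.056000) → (1.978680, 0.452160)
0.140000: (1.978680, 0.452160); f=(1.866233, -0.894680) → (2.239953, 0.326905)
0.280000: (2.239953, 0.326905); f=(2.181176, -0.732251) → (2.545317, 0.224390)
(x_1(0.42), x_2(0.42)) ≈ (2.5453, 0.2244)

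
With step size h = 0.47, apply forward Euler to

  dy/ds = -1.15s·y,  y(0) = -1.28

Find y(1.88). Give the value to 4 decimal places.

Euler: y_{n+1} = y_n + h·f(s_n, y_n).
s=0.000000, y=-1.280000: f=0.000000 → y ← -1.280000 + 0.47·0.000000 = -1.280000
s=0.470000, y=-1.280000: f=0.691840 → y ← -1.280000 + 0.47·0.691840 = -0.954835
s=0.940000, y=-0.954835: f=1.032177 → y ← -0.954835 + 0.47·1.032177 = -0.469712
s=1.410000, y=-0.469712: f=0.761638 → y ← -0.469712 + 0.47·0.761638 = -0.111742
y(1.88) ≈ -0.1117

-0.1117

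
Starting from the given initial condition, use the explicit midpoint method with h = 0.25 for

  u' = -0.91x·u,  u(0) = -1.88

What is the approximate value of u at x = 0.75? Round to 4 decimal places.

Midpoint: k1 = f(x_n, u_n); k2 = f(x_n + h/2, u_n + (h/2)·k1); u_{n+1} = u_n + h·k2.
x=0.000000, u=-1.880000:
  k1 = f(0.000000, -1.880000) = 0.000000
  k2 = f(0.125000, -1.880000) = 0.213850
  u ← -1.880000 + 0.25·0.213850 = -1.826537
x=0.250000, u=-1.826537:
  k1 = f(0.250000, -1.826537) = 0.415537
  k2 = f(0.375000, -1.774595) = 0.605581
  u ← -1.826537 + 0.25·0.605581 = -1.675142
x=0.500000, u=-1.675142:
  k1 = f(0.500000, -1.675142) = 0.762190
  k2 = f(0.625000, -1.579869) = 0.898550
  u ← -1.675142 + 0.25·0.898550 = -1.450505
u(0.75) ≈ -1.4505

-1.4505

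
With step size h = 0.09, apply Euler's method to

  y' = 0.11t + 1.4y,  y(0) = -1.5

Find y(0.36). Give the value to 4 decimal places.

Euler: y_{n+1} = y_n + h·f(t_n, y_n).
t=0.000000, y=-1.500000: f=-2.100000 → y ← -1.500000 + 0.09·(-2.100000) = -1.689000
t=0.090000, y=-1.689000: f=-2.354700 → y ← -1.689000 + 0.09·(-2.354700) = -1.900923
t=0.180000, y=-1.900923: f=-2.641492 → y ← -1.900923 + 0.09·(-2.641492) = -2.138657
t=0.270000, y=-2.138657: f=-2.964420 → y ← -2.138657 + 0.09·(-2.964420) = -2.405455
y(0.36) ≈ -2.4055

-2.4055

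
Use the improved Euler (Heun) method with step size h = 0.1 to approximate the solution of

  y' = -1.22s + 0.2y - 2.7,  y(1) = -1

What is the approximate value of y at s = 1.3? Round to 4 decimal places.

-2.3296

Heun: k1 = f(s_n, y_n); k2 = f(s_n + h, y_n + h·k1); y_{n+1} = y_n + (h/2)·(k1 + k2).
s=1.000000, y=-1.000000:
  k1 = f(1.000000, -1.000000) = -4.120000
  k2 = f(1.100000, -1.412000) = -4.324400
  y ← -1.000000 + (0.1/2)·(-4.120000 + (-4.324400)) = -1.422220
s=1.100000, y=-1.422220:
  k1 = f(1.100000, -1.422220) = -4.326444
  k2 = f(1.200000, -1.854864) = -4.534973
  y ← -1.422220 + (0.1/2)·(-4.326444 + (-4.534973)) = -1.865291
s=1.200000, y=-1.865291:
  k1 = f(1.200000, -1.865291) = -4.537058
  k2 = f(1.300000, -2.318997) = -4.749799
  y ← -1.865291 + (0.1/2)·(-4.537058 + (-4.749799)) = -2.329634
y(1.3) ≈ -2.3296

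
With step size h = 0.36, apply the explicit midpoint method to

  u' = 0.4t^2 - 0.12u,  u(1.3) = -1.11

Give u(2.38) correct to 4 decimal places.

Midpoint: k1 = f(t_n, u_n); k2 = f(t_n + h/2, u_n + (h/2)·k1); u_{n+1} = u_n + h·k2.
t=1.300000, u=-1.110000:
  k1 = f(1.300000, -1.110000) = 0.809200
  k2 = f(1.480000, -0.964344) = 0.991881
  u ← -1.110000 + 0.36·0.991881 = -0.752923
t=1.660000, u=-0.752923:
  k1 = f(1.660000, -0.752923) = 1.192591
  k2 = f(1.840000, -0.538256) = 1.418831
  u ← -0.752923 + 0.36·1.418831 = -0.242144
t=2.020000, u=-0.242144:
  k1 = f(2.020000, -0.242144) = 1.661217
  k2 = f(2.200000, 0.056875) = 1.929175
  u ← -0.242144 + 0.36·1.929175 = 0.452359
u(2.38) ≈ 0.4524

0.4524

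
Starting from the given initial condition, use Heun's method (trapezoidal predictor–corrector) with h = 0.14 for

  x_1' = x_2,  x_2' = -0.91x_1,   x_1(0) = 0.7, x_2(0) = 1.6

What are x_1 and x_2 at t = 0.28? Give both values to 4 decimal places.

Heun on (x_1,x_2): k1 = f(t_n, state_n); k2 = f(t_n + h, state_n + h·k1); state_{n+1} = state_n + (h/2)·(k1 + k2).
0.000000: (0.700000, 1.600000)
  k1 = (1.600000, -0.637000)
  predictor → (0.924000, 1.510820)
  k2 = (1.510820, -0.840840)
  → (0.917757, 1.496551)
0.140000: (0.917757, 1.496551)
  k1 = (1.496551, -0.835159)
  predictor → (1.127275, 1.379629)
  k2 = (1.379629, -1.025820)
  → (1.119090, 1.366283)
(x_1(0.28), x_2(0.28)) ≈ (1.1191, 1.3663)

1.1191, 1.3663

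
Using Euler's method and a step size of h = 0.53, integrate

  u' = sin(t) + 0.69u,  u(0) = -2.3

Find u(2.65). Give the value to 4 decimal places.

-8.2065

Euler: u_{n+1} = u_n + h·f(t_n, u_n).
t=0.000000, u=-2.300000: f=-1.587000 → u ← -2.300000 + 0.53·(-1.587000) = -3.141110
t=0.530000, u=-3.141110: f=-1.661833 → u ← -3.141110 + 0.53·(-1.661833) = -4.021881
t=1.060000, u=-4.021881: f=-1.902743 → u ← -4.021881 + 0.53·(-1.902743) = -5.030335
t=1.590000, u=-5.030335: f=-2.471115 → u ← -5.030335 + 0.53·(-2.471115) = -6.340026
t=2.120000, u=-6.340026: f=-3.521677 → u ← -6.340026 + 0.53·(-3.521677) = -8.206515
u(2.65) ≈ -8.2065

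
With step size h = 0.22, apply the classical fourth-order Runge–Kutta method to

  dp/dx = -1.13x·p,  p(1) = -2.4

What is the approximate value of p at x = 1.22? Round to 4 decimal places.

RK4: k1 = f(x_n, p_n); k2 = f(x_n + h/2, p_n + (h/2)·k1); k3 = f(x_n + h/2, p_n + (h/2)·k2); k4 = f(x_n + h, p_n + h·k3); p_{n+1} = p_n + (h/6)·(k1 + 2k2 + 2k3 + k4).
x=1.000000, p=-2.400000:
  k1 = f(1.000000, -2.400000) = 2.712000
  k2 = f(1.110000, -2.101680) = 2.636137
  k3 = f(1.110000, -2.110025) = 2.646604
  k4 = f(1.220000, -1.817747) = 2.505946
  p ← -2.400000 + (0.22/6)·(k1 + 2k2 + 2k3 + k4) = -1.821274
p(1.22) ≈ -1.8213

-1.8213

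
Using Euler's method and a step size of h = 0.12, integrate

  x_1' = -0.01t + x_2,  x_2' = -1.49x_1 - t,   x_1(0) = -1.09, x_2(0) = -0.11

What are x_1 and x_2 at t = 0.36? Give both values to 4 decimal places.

-1.0613, 0.4344

Euler on (x_1,x_2): x_1_{n+1} = x_1_n + h·x_1', x_2_{n+1} = x_2_n + h·x_2'.
0.000000: (-1.090000, -0.110000); f=(-0.110000, 1.624100) → (-1.103200, 0.084892)
0.120000: (-1.103200, 0.084892); f=(0.083692, 1.523768) → (-1.093157, 0.267744)
0.240000: (-1.093157, 0.267744); f=(0.265344, 1.388804) → (-1.061316, 0.434401)
(x_1(0.36), x_2(0.36)) ≈ (-1.0613, 0.4344)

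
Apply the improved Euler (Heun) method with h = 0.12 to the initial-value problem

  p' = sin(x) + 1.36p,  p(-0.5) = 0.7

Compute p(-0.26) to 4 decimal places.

Heun: k1 = f(x_n, p_n); k2 = f(x_n + h, p_n + h·k1); p_{n+1} = p_n + (h/2)·(k1 + k2).
x=-0.500000, p=0.700000:
  k1 = f(-0.500000, 0.700000) = 0.472574
  k2 = f(-0.380000, 0.756709) = 0.658204
  p ← 0.700000 + (0.12/2)·(0.472574 + 0.658204) = 0.767847
x=-0.380000, p=0.767847:
  k1 = f(-0.380000, 0.767847) = 0.673351
  k2 = f(-0.260000, 0.848649) = 0.897082
  p ← 0.767847 + (0.12/2)·(0.673351 + 0.897082) = 0.862073
p(-0.26) ≈ 0.8621

0.8621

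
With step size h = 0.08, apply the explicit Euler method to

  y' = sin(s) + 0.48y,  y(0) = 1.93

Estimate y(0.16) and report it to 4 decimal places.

2.0875

Euler: y_{n+1} = y_n + h·f(s_n, y_n).
s=0.000000, y=1.930000: f=0.926400 → y ← 1.930000 + 0.08·0.926400 = 2.004112
s=0.080000, y=2.004112: f=1.041888 → y ← 2.004112 + 0.08·1.041888 = 2.087463
y(0.16) ≈ 2.0875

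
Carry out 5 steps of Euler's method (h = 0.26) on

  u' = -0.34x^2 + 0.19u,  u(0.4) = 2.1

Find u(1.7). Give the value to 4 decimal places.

Euler: u_{n+1} = u_n + h·f(x_n, u_n).
x=0.400000, u=2.100000: f=0.344600 → u ← 2.100000 + 0.26·0.344600 = 2.189596
x=0.660000, u=2.189596: f=0.267919 → u ← 2.189596 + 0.26·0.267919 = 2.259255
x=0.920000, u=2.259255: f=0.141482 → u ← 2.259255 + 0.26·0.141482 = 2.296040
x=1.180000, u=2.296040: f=-0.037168 → u ← 2.296040 + 0.26·(-0.037168) = 2.286377
x=1.440000, u=2.286377: f=-0.270612 → u ← 2.286377 + 0.26·(-0.270612) = 2.216017
u(1.7) ≈ 2.2160

2.2160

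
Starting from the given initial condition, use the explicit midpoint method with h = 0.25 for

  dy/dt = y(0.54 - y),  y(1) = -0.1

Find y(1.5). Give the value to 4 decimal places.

-0.1387

Midpoint: k1 = f(t_n, y_n); k2 = f(t_n + h/2, y_n + (h/2)·k1); y_{n+1} = y_n + h·k2.
t=1.000000, y=-0.100000:
  k1 = f(1.000000, -0.100000) = -0.064000
  k2 = f(1.125000, -0.108000) = -0.069984
  y ← -0.100000 + 0.25·(-0.069984) = -0.117496
t=1.250000, y=-0.117496:
  k1 = f(1.250000, -0.117496) = -0.077253
  k2 = f(1.375000, -0.127153) = -0.084830
  y ← -0.117496 + 0.25·(-0.084830) = -0.138704
y(1.5) ≈ -0.1387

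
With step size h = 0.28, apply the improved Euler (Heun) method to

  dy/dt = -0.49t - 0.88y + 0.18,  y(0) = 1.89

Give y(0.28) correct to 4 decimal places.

1.5067

Heun: k1 = f(t_n, y_n); k2 = f(t_n + h, y_n + h·k1); y_{n+1} = y_n + (h/2)·(k1 + k2).
t=0.000000, y=1.890000:
  k1 = f(0.000000, 1.890000) = -1.483200
  k2 = f(0.280000, 1.474704) = -1.254940
  y ← 1.890000 + (0.28/2)·(-1.483200 + (-1.254940)) = 1.506660
y(0.28) ≈ 1.5067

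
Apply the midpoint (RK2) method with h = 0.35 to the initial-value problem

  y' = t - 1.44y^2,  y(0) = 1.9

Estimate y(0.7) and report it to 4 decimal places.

Midpoint: k1 = f(t_n, y_n); k2 = f(t_n + h/2, y_n + (h/2)·k1); y_{n+1} = y_n + h·k2.
t=0.000000, y=1.900000:
  k1 = f(0.000000, 1.900000) = -5.198400
  k2 = f(0.175000, 0.990280) = -1.237142
  y ← 1.900000 + 0.35·(-1.237142) = 1.467000
t=0.350000, y=1.467000:
  k1 = f(0.350000, 1.467000) = -2.749009
  k2 = f(0.525000, 0.985924) = -0.874745
  y ← 1.467000 + 0.35·(-0.874745) = 1.160839
y(0.7) ≈ 1.1608

1.1608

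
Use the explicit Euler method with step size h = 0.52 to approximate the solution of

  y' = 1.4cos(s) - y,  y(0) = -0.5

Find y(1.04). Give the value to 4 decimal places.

Euler: y_{n+1} = y_n + h·f(s_n, y_n).
s=0.000000, y=-0.500000: f=1.900000 → y ← -0.500000 + 0.52·1.900000 = 0.488000
s=0.520000, y=0.488000: f=0.726947 → y ← 0.488000 + 0.52·0.726947 = 0.866012
y(1.04) ≈ 0.8660

0.8660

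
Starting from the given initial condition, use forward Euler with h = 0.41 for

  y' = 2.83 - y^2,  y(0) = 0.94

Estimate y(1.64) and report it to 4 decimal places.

Euler: y_{n+1} = y_n + h·f(x_n, y_n).
x=0.000000, y=0.940000: f=1.946400 → y ← 0.940000 + 0.41·1.946400 = 1.738024
x=0.410000, y=1.738024: f=-0.190727 → y ← 1.738024 + 0.41·(-0.190727) = 1.659826
x=0.820000, y=1.659826: f=0.074978 → y ← 1.659826 + 0.41·0.074978 = 1.690567
x=1.230000, y=1.690567: f=-0.028017 → y ← 1.690567 + 0.41·(-0.028017) = 1.679080
y(1.64) ≈ 1.6791

1.6791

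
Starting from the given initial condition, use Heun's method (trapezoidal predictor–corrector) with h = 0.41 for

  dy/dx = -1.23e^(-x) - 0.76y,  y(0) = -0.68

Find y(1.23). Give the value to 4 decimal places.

-0.7742

Heun: k1 = f(x_n, y_n); k2 = f(x_n + h, y_n + h·k1); y_{n+1} = y_n + (h/2)·(k1 + k2).
x=0.000000, y=-0.680000:
  k1 = f(0.000000, -0.680000) = -0.713200
  k2 = f(0.410000, -0.972412) = -0.077257
  y ← -0.680000 + (0.41/2)·(-0.713200 + (-0.077257)) = -0.842044
x=0.410000, y=-0.842044:
  k1 = f(0.410000, -0.842044) = -0.176337
  k2 = f(0.820000, -0.914342) = 0.153169
  y ← -0.842044 + (0.41/2)·(-0.176337 + 0.153169) = -0.846793
x=0.820000, y=-0.846793:
  k1 = f(0.820000, -0.846793) = 0.101832
  k2 = f(1.230000, -0.805042) = 0.252312
  y ← -0.846793 + (0.41/2)·(0.101832 + 0.252312) = -0.774194
y(1.23) ≈ -0.7742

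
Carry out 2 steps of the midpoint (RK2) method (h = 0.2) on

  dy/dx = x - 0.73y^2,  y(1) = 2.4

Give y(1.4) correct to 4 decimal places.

1.7651

Midpoint: k1 = f(x_n, y_n); k2 = f(x_n + h/2, y_n + (h/2)·k1); y_{n+1} = y_n + h·k2.
x=1.000000, y=2.400000:
  k1 = f(1.000000, 2.400000) = -3.204800
  k2 = f(1.100000, 2.079520) = -2.056815
  y ← 2.400000 + 0.2·(-2.056815) = 1.988637
x=1.200000, y=1.988637:
  k1 = f(1.200000, 1.988637) = -1.686915
  k2 = f(1.300000, 1.819946) = -1.117908
  y ← 1.988637 + 0.2·(-1.117908) = 1.765056
y(1.4) ≈ 1.7651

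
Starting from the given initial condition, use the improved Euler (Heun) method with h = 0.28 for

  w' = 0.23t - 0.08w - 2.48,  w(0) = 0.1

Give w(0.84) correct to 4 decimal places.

Heun: k1 = f(t_n, w_n); k2 = f(t_n + h, w_n + h·k1); w_{n+1} = w_n + (h/2)·(k1 + k2).
t=0.000000, w=0.100000:
  k1 = f(0.000000, 0.100000) = -2.488000
  k2 = f(0.280000, -0.596640) = -2.367869
  w ← 0.100000 + (0.28/2)·(-2.488000 + (-2.367869)) = -0.579822
t=0.280000, w=-0.579822:
  k1 = f(0.280000, -0.579822) = -2.369214
  k2 = f(0.560000, -1.243202) = -2.251744
  w ← -0.579822 + (0.28/2)·(-2.369214 + (-2.251744)) = -1.226756
t=0.560000, w=-1.226756:
  k1 = f(0.560000, -1.226756) = -2.253060
  k2 = f(0.840000, -1.857612) = -2.138191
  w ← -1.226756 + (0.28/2)·(-2.253060 + (-2.138191)) = -1.841531
w(0.84) ≈ -1.8415

-1.8415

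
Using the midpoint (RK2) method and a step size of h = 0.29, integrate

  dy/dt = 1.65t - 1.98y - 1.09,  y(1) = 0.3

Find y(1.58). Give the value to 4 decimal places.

0.4981

Midpoint: k1 = f(t_n, y_n); k2 = f(t_n + h/2, y_n + (h/2)·k1); y_{n+1} = y_n + h·k2.
t=1.000000, y=0.300000:
  k1 = f(1.000000, 0.300000) = -0.034000
  k2 = f(1.145000, 0.295070) = 0.215011
  y ← 0.300000 + 0.29·0.215011 = 0.362353
t=1.290000, y=0.362353:
  k1 = f(1.290000, 0.362353) = 0.321040
  k2 = f(1.435000, 0.408904) = 0.468120
  y ← 0.362353 + 0.29·0.468120 = 0.498108
y(1.58) ≈ 0.4981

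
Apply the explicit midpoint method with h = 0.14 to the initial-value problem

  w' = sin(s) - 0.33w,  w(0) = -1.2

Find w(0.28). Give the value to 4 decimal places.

-1.0560

Midpoint: k1 = f(s_n, w_n); k2 = f(s_n + h/2, w_n + (h/2)·k1); w_{n+1} = w_n + h·k2.
s=0.000000, w=-1.200000:
  k1 = f(0.000000, -1.200000) = 0.396000
  k2 = f(0.070000, -1.172280) = 0.456795
  w ← -1.200000 + 0.14·0.456795 = -1.136049
s=0.140000, w=-1.136049:
  k1 = f(0.140000, -1.136049) = 0.514439
  k2 = f(0.210000, -1.100038) = 0.571472
  w ← -1.136049 + 0.14·0.571472 = -1.056043
w(0.28) ≈ -1.0560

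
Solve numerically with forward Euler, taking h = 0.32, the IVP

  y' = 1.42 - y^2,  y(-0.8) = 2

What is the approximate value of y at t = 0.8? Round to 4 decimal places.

Euler: y_{n+1} = y_n + h·f(t_n, y_n).
t=-0.800000, y=2.000000: f=-2.580000 → y ← 2.000000 + 0.32·(-2.580000) = 1.174400
t=-0.480000, y=1.174400: f=0.040785 → y ← 1.174400 + 0.32·0.040785 = 1.187451
t=-0.160000, y=1.187451: f=0.009960 → y ← 1.187451 + 0.32·0.009960 = 1.190638
t=0.160000, y=1.190638: f=0.002381 → y ← 1.190638 + 0.32·0.002381 = 1.191400
t=0.480000, y=1.191400: f=0.000566 → y ← 1.191400 + 0.32·0.000566 = 1.191581
y(0.8) ≈ 1.1916

1.1916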